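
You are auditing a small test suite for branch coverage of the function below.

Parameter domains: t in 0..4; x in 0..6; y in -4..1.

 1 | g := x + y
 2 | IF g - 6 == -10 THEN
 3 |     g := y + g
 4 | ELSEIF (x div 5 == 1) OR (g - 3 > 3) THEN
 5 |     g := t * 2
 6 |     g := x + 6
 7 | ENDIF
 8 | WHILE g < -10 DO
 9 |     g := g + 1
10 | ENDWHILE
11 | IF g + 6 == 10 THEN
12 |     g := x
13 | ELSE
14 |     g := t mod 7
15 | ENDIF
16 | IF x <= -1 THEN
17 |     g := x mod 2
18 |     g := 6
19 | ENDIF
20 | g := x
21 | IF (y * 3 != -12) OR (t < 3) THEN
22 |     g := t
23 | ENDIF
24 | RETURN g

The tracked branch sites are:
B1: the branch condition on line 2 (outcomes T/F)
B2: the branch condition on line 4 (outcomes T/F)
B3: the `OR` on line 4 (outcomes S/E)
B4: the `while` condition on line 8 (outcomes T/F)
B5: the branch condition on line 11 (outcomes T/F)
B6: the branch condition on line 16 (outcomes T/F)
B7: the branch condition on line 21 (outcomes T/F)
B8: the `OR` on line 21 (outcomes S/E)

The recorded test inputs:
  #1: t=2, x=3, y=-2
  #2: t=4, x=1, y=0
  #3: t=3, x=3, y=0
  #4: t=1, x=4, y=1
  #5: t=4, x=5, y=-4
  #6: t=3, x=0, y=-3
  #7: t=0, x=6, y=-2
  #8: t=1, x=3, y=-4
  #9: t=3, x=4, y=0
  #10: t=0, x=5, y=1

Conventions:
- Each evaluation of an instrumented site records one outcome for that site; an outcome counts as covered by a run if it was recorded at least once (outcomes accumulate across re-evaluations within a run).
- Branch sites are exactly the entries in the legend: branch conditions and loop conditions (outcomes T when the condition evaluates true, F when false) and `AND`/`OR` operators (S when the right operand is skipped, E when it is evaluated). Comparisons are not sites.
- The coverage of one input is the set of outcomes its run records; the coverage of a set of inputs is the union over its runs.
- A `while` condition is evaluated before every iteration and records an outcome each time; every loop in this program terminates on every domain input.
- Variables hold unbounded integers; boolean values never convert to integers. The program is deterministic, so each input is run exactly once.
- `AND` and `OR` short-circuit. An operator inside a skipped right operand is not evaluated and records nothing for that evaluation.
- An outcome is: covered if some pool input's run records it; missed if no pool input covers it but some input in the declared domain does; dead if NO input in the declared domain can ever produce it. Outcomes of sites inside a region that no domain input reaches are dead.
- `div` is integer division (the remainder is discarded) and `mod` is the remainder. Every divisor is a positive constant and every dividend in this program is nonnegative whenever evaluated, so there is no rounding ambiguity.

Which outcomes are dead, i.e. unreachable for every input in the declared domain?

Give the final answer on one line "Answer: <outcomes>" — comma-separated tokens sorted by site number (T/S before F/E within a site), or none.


running all 210 domain inputs and tallying outcomes:
  B4=T: never recorded by any domain input -> dead
  B6=T: never recorded by any domain input -> dead
  reachable outcomes have witnesses, e.g. B1=T (e.g. t=0, x=0, y=-4), B1=F (e.g. t=0, x=0, y=-3), B2=T (e.g. t=0, x=5, y=-4), B2=F (e.g. t=0, x=0, y=-3)
Answer: B4=T, B6=T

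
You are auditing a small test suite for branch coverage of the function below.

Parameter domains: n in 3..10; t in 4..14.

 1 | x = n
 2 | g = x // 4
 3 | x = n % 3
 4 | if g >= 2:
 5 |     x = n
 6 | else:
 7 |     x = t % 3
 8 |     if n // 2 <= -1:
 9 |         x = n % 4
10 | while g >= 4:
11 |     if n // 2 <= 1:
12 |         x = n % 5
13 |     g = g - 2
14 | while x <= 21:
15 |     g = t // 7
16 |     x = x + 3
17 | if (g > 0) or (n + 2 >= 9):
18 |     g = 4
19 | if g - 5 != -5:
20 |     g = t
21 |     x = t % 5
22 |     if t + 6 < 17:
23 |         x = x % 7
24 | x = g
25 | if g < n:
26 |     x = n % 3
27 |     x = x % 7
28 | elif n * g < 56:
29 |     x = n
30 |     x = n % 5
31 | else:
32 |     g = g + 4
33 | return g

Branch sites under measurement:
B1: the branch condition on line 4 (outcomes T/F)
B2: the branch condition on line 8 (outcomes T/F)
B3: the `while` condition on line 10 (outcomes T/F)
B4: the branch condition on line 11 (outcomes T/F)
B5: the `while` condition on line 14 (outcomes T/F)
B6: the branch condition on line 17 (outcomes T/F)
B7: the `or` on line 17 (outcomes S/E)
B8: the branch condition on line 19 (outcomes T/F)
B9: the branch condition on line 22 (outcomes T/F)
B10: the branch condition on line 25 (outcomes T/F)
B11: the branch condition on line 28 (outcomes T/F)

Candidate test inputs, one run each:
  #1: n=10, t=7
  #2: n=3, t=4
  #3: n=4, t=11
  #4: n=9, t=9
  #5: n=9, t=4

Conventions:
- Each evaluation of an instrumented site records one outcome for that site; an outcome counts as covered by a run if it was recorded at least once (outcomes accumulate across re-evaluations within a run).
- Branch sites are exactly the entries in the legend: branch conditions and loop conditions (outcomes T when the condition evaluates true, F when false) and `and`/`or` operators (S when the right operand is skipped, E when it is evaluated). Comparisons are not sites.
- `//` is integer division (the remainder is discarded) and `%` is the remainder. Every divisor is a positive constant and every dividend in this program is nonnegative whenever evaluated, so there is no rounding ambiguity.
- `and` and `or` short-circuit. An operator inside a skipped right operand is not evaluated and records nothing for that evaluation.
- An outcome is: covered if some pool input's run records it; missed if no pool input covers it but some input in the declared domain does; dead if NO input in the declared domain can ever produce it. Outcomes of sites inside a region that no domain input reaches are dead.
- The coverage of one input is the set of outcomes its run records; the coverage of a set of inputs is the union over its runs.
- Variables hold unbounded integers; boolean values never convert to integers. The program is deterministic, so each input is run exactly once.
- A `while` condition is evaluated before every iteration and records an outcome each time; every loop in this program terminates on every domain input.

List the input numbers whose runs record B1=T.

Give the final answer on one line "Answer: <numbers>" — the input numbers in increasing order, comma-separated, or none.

input #1 (n=10, t=7): hits B1=T
input #2 (n=3, t=4): never hits B1=T
input #3 (n=4, t=11): never hits B1=T
input #4 (n=9, t=9): hits B1=T
input #5 (n=9, t=4): hits B1=T

Answer: 1, 4, 5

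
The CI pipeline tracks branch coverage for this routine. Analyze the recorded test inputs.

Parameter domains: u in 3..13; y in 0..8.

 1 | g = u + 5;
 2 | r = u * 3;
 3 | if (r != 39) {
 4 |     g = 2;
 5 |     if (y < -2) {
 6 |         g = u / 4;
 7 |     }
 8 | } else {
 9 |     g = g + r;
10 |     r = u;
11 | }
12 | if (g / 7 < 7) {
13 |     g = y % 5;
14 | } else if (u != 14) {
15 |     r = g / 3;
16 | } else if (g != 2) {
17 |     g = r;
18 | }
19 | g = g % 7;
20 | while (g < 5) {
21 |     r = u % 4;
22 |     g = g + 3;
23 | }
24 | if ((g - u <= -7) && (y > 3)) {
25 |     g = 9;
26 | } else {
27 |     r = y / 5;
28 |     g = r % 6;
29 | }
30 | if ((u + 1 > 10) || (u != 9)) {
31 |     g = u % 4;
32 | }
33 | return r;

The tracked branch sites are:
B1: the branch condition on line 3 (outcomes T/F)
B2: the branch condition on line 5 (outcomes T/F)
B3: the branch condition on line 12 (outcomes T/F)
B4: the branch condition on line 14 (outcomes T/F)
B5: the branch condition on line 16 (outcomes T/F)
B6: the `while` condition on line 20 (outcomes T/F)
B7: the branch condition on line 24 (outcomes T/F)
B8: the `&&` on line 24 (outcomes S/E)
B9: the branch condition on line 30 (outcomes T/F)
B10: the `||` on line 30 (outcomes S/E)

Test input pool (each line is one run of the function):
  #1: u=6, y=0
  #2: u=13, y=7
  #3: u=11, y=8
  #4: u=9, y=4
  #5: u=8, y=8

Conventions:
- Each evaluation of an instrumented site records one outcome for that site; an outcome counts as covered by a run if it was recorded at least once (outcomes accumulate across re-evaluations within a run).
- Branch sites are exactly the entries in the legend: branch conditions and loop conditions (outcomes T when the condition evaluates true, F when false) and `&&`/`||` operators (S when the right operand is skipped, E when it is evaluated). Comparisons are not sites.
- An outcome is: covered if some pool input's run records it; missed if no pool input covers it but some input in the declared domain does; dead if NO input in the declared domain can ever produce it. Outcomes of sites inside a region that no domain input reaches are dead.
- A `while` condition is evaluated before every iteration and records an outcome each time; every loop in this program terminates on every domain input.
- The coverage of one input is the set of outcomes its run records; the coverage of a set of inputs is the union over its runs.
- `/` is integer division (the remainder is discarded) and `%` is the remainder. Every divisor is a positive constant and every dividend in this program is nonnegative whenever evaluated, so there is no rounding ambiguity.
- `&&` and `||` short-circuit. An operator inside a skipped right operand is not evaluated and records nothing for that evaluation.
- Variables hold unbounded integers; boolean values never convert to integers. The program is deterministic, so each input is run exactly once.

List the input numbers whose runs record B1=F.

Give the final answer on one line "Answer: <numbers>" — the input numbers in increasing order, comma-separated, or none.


input #1 (u=6, y=0): does not produce B1=F
input #2 (u=13, y=7): produces B1=F
input #3 (u=11, y=8): does not produce B1=F
input #4 (u=9, y=4): does not produce B1=F
input #5 (u=8, y=8): does not produce B1=F
Answer: 2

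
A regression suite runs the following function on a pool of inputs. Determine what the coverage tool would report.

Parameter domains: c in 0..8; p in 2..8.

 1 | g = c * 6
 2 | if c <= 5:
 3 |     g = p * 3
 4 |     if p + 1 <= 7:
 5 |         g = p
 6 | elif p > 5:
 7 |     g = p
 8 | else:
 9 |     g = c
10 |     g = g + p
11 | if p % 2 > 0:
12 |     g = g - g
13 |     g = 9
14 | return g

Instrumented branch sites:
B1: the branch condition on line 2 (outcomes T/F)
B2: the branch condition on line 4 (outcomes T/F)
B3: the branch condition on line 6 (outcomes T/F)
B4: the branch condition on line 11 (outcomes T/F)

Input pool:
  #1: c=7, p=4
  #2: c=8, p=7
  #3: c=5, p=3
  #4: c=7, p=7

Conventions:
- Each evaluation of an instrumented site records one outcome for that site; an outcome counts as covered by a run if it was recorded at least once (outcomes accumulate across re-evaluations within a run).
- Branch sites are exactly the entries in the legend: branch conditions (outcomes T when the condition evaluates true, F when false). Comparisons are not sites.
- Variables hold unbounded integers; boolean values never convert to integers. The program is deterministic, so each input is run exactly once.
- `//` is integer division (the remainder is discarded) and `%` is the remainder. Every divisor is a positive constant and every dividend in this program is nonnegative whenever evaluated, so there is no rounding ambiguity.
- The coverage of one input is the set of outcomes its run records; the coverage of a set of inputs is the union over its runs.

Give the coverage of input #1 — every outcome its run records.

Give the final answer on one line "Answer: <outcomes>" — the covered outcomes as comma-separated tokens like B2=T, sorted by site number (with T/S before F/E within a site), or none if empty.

Event log for input #1 (c=7, p=4):
  B1->F, B3->F, B4->F
deduplicating events, the covered set is: B1=F, B3=F, B4=F

Answer: B1=F, B3=F, B4=F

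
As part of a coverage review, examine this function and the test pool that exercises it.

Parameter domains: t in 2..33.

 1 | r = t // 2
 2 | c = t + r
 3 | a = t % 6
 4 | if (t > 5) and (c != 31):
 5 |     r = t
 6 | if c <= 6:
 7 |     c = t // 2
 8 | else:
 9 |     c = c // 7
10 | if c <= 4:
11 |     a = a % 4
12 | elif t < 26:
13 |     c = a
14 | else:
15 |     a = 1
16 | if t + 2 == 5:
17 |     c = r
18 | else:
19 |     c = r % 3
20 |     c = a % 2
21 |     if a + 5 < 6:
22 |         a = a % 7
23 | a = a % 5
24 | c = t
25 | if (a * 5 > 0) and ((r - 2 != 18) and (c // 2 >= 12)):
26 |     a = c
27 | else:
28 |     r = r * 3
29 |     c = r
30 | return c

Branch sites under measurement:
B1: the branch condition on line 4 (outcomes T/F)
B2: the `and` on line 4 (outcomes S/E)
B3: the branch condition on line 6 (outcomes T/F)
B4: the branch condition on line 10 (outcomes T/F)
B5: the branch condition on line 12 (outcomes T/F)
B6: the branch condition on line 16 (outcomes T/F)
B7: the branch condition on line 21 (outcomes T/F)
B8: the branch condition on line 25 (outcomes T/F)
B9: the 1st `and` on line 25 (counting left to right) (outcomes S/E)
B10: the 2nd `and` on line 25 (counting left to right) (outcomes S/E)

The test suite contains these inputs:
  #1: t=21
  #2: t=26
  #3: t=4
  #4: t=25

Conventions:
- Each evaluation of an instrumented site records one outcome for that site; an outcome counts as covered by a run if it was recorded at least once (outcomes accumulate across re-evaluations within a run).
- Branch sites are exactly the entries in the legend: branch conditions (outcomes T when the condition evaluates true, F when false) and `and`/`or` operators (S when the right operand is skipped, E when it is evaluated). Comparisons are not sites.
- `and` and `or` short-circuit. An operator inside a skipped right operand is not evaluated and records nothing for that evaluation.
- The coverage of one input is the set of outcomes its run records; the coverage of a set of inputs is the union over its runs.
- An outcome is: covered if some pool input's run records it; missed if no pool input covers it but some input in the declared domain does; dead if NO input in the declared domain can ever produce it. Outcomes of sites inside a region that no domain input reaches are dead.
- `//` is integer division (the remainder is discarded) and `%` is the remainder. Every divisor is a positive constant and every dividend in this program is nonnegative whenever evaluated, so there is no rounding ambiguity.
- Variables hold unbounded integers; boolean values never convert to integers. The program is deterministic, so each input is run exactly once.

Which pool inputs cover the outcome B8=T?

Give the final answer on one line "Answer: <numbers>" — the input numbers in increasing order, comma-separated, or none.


input #1 (t=21): does not record B8=T
input #2 (t=26): records B8=T
input #3 (t=4): does not record B8=T
input #4 (t=25): records B8=T
Answer: 2, 4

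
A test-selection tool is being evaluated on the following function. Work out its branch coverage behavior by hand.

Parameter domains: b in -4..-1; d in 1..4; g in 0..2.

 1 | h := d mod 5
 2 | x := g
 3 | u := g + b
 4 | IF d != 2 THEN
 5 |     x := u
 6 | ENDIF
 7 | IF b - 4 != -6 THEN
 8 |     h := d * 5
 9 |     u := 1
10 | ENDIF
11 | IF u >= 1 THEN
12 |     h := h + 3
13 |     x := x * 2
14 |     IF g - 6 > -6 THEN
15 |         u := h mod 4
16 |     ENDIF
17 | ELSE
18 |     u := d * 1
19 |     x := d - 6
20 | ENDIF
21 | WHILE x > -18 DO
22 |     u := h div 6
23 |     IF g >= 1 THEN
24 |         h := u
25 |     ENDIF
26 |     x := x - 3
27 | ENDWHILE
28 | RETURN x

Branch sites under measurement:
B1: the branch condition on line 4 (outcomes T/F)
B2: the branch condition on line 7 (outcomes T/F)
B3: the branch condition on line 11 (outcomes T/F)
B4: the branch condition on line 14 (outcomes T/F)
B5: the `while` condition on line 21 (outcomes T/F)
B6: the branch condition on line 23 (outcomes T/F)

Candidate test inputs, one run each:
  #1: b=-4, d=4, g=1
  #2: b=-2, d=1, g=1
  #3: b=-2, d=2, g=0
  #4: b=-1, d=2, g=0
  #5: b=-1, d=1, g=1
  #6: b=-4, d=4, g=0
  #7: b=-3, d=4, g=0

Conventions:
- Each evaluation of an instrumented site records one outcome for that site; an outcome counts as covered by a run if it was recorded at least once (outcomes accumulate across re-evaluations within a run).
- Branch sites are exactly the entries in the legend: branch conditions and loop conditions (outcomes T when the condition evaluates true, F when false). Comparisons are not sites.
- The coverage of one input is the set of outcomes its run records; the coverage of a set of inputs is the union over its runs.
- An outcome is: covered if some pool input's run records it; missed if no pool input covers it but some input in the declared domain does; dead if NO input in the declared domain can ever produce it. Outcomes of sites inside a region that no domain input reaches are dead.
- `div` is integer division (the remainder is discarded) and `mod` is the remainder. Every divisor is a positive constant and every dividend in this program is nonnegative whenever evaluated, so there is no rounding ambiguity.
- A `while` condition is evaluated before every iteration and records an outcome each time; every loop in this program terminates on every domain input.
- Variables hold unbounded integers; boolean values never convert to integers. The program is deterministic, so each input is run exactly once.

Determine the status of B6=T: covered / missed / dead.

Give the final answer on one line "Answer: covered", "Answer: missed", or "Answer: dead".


B6=T is recorded by pool input(s) 1, 2, 5 -> covered
Answer: covered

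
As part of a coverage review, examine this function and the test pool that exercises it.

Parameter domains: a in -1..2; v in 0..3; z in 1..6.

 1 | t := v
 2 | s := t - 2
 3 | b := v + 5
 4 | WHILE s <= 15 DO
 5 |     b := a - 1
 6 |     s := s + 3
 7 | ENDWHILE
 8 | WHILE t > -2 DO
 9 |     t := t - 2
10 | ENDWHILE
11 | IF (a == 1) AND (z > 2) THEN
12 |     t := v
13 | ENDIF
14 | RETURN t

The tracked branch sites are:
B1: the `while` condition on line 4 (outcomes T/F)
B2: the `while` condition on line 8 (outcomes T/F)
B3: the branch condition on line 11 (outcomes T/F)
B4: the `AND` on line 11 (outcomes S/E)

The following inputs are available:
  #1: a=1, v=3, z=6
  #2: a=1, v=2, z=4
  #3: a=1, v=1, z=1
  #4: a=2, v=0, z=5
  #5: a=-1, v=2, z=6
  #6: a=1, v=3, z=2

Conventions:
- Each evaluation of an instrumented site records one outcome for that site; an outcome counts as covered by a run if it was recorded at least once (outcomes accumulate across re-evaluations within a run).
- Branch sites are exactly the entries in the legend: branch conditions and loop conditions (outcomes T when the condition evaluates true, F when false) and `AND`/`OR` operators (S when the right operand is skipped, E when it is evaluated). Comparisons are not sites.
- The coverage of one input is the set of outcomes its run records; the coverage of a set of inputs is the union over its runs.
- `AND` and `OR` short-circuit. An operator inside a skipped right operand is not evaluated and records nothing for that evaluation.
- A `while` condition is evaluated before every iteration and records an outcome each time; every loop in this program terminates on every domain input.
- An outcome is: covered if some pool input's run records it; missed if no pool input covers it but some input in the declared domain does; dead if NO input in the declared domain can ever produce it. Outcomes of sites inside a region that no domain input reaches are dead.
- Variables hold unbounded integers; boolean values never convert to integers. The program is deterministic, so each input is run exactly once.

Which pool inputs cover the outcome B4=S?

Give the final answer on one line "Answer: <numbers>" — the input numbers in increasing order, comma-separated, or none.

input #1 (a=1, v=3, z=6): never hits B4=S
input #2 (a=1, v=2, z=4): never hits B4=S
input #3 (a=1, v=1, z=1): never hits B4=S
input #4 (a=2, v=0, z=5): hits B4=S
input #5 (a=-1, v=2, z=6): hits B4=S
input #6 (a=1, v=3, z=2): never hits B4=S

Answer: 4, 5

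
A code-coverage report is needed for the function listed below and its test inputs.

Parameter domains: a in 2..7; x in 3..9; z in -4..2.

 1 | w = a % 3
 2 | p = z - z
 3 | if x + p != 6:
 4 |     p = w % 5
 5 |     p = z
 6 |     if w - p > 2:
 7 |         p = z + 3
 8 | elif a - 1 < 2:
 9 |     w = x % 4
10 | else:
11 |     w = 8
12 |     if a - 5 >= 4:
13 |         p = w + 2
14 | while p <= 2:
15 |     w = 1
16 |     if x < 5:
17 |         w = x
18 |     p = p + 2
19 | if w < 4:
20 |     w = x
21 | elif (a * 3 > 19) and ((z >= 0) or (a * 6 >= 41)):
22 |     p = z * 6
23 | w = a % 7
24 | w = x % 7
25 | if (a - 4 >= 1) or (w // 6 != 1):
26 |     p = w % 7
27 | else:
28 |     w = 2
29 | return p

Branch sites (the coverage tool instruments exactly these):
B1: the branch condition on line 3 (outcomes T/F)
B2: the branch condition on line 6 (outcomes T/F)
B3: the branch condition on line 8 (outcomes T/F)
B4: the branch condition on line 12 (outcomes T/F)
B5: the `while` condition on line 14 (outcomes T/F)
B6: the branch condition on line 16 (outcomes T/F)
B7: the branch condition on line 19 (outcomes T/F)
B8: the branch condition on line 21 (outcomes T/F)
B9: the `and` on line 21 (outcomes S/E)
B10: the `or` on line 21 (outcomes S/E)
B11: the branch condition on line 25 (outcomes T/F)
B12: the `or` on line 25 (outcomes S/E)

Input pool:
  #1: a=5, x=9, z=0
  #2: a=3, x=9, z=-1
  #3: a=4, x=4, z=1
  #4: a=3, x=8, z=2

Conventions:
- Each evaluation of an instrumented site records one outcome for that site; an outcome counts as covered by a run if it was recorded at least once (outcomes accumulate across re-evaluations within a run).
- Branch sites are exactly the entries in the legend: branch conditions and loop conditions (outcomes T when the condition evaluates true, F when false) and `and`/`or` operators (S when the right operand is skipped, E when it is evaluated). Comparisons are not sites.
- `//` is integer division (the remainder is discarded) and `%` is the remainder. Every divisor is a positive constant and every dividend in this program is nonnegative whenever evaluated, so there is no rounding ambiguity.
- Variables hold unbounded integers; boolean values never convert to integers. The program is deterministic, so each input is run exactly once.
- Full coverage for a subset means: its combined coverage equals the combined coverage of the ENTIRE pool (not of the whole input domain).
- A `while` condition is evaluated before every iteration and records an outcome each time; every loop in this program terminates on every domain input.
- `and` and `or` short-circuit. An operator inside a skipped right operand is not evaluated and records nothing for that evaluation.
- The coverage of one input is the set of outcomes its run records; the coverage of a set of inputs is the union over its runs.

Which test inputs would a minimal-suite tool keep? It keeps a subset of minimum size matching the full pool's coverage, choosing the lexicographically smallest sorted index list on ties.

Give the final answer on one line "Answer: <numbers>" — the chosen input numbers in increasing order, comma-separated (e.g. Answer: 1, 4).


input #1, a=5, x=9, z=0: events B1->T, B2->F, B5->T, B6->F, B5->T, B6->F, B5->F, B7->T, B12->S, B11->T; outcomes B1=T, B2=F, B5=T, B5=F, B6=F, B7=T, B11=T, B12=S
input #2, a=3, x=9, z=-1: events B1->T, B2->F, B5->T, B6->F, B5->T, B6->F, B5->F, B7->T, B12->E, B11->T; outcomes B1=T, B2=F, B5=T, B5=F, B6=F, B7=T, B11=T, B12=E
input #3, a=4, x=4, z=1: events B1->T, B2->F, B5->T, B6->T, B5->F, B7->F, B9->S, B8->F, B12->E, B11->T; outcomes B1=T, B2=F, B5=T, B5=F, B6=T, B7=F, B8=F, B9=S, B11=T, B12=E
input #4, a=3, x=8, z=2: events B1->T, B2->F, B5->T, B6->F, B5->F, B7->T, B12->E, B11->T; outcomes B1=T, B2=F, B5=T, B5=F, B6=F, B7=T, B11=T, B12=E
union over all inputs: B1=T, B2=F, B5=T, B5=F, B6=T, B6=F, B7=T, B7=F, B8=F, B9=S, B11=T, B12=S, B12=E (13 outcomes)
every size-1 subset falls short of the 13 outcomes (best: 10/13)
size 2: inputs {1, 3} cover all 13 outcomes, and no lexicographically smaller subset of this size does
Answer: 1, 3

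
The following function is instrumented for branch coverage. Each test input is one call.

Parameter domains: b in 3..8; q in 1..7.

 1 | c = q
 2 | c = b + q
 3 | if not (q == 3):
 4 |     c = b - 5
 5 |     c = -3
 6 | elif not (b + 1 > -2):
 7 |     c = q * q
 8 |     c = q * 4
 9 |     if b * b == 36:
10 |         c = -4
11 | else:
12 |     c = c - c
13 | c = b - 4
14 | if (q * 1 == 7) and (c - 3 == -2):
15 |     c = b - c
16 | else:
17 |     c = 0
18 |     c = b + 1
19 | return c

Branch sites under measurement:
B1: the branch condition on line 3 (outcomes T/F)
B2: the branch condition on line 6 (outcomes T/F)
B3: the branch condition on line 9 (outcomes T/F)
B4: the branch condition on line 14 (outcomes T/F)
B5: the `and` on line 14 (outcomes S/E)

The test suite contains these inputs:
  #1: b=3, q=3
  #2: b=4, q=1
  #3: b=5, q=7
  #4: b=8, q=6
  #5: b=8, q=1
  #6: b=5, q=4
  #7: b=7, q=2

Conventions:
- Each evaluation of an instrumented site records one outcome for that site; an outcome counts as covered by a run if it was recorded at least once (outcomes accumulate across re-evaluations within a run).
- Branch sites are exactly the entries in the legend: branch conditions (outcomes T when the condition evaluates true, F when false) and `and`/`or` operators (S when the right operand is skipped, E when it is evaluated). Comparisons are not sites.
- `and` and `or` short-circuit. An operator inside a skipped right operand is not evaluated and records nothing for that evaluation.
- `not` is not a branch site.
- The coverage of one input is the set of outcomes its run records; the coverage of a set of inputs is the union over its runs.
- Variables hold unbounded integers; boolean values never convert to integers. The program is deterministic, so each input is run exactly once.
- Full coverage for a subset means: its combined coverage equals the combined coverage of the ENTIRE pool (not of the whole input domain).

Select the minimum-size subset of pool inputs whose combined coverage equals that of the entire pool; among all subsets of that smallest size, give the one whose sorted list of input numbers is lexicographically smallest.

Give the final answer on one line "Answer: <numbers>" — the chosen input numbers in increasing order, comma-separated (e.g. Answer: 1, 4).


input #1, b=3, q=3: events B1->F, B2->F, B5->S, B4->F; outcomes B1=F, B2=F, B4=F, B5=S
input #2, b=4, q=1: events B1->T, B5->S, B4->F; outcomes B1=T, B4=F, B5=S
input #3, b=5, q=7: events B1->T, B5->E, B4->T; outcomes B1=T, B4=T, B5=E
input #4, b=8, q=6: events B1->T, B5->S, B4->F; outcomes B1=T, B4=F, B5=S
input #5, b=8, q=1: events B1->T, B5->S, B4->F; outcomes B1=T, B4=F, B5=S
input #6, b=5, q=4: events B1->T, B5->S, B4->F; outcomes B1=T, B4=F, B5=S
input #7, b=7, q=2: events B1->T, B5->S, B4->F; outcomes B1=T, B4=F, B5=S
the full pool covers 7 outcomes: B1=T, B1=F, B2=F, B4=T, B4=F, B5=S, B5=E
size 1 is not enough: best union over all size-1 subsets is 4/7
the canonical winner is {1, 3}: size 2, full 7-outcome coverage, earliest index list among size-2 covers
Answer: 1, 3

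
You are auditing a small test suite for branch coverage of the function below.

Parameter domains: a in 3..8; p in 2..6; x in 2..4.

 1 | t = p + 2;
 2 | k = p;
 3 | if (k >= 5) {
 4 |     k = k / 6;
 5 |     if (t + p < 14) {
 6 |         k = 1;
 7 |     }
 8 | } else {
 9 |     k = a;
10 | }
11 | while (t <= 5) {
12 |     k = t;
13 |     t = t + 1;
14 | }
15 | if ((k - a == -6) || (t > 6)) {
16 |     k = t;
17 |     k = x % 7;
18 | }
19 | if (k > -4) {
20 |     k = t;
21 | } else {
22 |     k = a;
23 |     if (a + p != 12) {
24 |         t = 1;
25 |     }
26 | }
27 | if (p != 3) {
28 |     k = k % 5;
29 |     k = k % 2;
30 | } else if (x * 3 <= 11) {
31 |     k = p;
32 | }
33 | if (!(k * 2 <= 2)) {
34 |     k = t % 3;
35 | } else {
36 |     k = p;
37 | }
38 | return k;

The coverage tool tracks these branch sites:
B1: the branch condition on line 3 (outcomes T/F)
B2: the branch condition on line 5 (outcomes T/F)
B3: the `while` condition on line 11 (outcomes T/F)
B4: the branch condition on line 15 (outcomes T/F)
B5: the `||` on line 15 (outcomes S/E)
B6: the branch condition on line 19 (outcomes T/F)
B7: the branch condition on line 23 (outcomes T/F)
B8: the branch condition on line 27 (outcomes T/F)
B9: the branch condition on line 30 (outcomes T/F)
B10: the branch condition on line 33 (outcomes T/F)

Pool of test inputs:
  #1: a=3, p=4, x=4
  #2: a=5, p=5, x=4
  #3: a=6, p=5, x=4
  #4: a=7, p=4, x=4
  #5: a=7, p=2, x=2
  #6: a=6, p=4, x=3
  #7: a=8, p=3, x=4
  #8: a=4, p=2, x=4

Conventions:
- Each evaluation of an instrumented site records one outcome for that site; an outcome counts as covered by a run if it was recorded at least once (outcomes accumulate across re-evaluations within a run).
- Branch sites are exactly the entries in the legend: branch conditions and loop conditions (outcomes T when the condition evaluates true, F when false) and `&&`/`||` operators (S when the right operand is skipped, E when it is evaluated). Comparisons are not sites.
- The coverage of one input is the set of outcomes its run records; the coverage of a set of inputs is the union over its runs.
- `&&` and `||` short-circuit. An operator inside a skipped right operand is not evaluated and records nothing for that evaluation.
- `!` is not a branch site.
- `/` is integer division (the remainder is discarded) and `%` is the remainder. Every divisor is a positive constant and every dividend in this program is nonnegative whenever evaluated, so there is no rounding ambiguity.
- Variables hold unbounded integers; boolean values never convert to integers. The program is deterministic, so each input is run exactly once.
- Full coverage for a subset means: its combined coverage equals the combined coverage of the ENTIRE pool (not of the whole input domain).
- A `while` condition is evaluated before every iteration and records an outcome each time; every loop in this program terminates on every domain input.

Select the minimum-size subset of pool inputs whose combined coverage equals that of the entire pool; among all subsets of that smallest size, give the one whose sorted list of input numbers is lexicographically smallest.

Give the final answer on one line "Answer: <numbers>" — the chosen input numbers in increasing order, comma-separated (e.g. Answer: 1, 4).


test 1 (a=3, p=4, x=4) fires B1->F, B3->F, B5->E, B4->F, B6->T, B8->T, B10->F; hits B1=F, B3=F, B4=F, B5=E, B6=T, B8=T, B10=F
test 2 (a=5, p=5, x=4) fires B1->T, B2->T, B3->F, B5->E, B4->T, B6->T, B8->T, B10->F; hits B1=T, B2=T, B3=F, B4=T, B5=E, B6=T, B8=T, B10=F
test 3 (a=6, p=5, x=4) fires B1->T, B2->T, B3->F, B5->E, B4->T, B6->T, B8->T, B10->F; hits B1=T, B2=T, B3=F, B4=T, B5=E, B6=T, B8=T, B10=F
test 4 (a=7, p=4, x=4) fires B1->F, B3->F, B5->E, B4->F, B6->T, B8->T, B10->F; hits B1=F, B3=F, B4=F, B5=E, B6=T, B8=T, B10=F
test 5 (a=7, p=2, x=2) fires B1->F, B3->T, B3->T, B3->F, B5->E, B4->F, B6->T, B8->T, B10->F; hits B1=F, B3=T, B3=F, B4=F, B5=E, B6=T, B8=T, B10=F
test 6 (a=6, p=4, x=3) fires B1->F, B3->F, B5->E, B4->F, B6->T, B8->T, B10->F; hits B1=F, B3=F, B4=F, B5=E, B6=T, B8=T, B10=F
test 7 (a=8, p=3, x=4) fires B1->F, B3->T, B3->F, B5->E, B4->F, B6->T, B8->F, B9->F, B10->T; hits B1=F, B3=T, B3=F, B4=F, B5=E, B6=T, B8=F, B9=F, B10=T
test 8 (a=4, p=2, x=4) fires B1->F, B3->T, B3->T, B3->F, B5->E, B4->F, B6->T, B8->T, B10->F; hits B1=F, B3=T, B3=F, B4=F, B5=E, B6=T, B8=T, B10=F
the full pool covers 14 outcomes: B1=T, B1=F, B2=T, B3=T, B3=F, B4=T, B4=F, B5=E, B6=T, B8=T, B8=F, B9=F, B10=T, B10=F
checked all size-1 subsets: none covers 14 outcomes (max 9/14)
at size 2, {2, 7} reaches all 14 outcomes; every lexicographically earlier size-2 subset fails
Answer: 2, 7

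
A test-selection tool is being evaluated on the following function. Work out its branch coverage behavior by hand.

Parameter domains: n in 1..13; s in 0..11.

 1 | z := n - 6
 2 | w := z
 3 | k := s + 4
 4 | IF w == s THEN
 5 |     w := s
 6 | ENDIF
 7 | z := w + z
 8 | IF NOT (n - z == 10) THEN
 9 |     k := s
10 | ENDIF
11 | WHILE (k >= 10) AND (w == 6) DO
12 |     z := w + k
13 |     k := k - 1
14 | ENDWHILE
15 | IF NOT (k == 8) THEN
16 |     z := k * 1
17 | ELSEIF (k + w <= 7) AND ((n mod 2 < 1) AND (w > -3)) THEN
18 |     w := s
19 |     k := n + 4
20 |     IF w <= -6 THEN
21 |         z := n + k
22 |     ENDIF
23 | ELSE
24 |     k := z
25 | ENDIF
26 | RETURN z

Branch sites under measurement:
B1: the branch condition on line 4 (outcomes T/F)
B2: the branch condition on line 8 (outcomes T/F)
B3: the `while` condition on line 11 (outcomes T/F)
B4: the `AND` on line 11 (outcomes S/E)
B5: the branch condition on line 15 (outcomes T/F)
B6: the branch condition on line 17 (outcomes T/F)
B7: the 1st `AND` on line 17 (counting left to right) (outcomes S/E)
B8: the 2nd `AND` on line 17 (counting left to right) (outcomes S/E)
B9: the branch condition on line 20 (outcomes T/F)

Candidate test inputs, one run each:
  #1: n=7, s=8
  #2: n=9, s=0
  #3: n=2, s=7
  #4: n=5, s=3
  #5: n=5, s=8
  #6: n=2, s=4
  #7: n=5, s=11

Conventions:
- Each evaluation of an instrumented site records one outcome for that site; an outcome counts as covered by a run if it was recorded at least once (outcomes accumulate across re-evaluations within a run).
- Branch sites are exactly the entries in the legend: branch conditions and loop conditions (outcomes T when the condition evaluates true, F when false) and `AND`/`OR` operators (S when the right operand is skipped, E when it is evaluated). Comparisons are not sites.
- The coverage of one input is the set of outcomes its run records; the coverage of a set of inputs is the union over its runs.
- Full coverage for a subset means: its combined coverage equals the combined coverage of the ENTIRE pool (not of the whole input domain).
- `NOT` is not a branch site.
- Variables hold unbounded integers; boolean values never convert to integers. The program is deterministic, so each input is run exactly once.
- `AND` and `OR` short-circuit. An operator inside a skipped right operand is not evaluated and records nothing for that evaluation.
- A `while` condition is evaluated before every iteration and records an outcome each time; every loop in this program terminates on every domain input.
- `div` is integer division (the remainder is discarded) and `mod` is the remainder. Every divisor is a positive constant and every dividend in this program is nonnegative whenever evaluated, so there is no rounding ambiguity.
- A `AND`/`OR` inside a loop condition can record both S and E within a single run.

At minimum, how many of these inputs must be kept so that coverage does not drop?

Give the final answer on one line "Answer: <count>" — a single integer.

#1 (n=7, s=8) -> B1->F, B2->T, B4->S, B3->F, B5->F, B7->S, B6->F; covered: B1=F, B2=T, B3=F, B4=S, B5=F, B6=F, B7=S
#2 (n=9, s=0) -> B1->F, B2->T, B4->S, B3->F, B5->T; covered: B1=F, B2=T, B3=F, B4=S, B5=T
#3 (n=2, s=7) -> B1->F, B2->F, B4->E, B3->F, B5->T; covered: B1=F, B2=F, B3=F, B4=E, B5=T
#4 (n=5, s=3) -> B1->F, B2->T, B4->S, B3->F, B5->T; covered: B1=F, B2=T, B3=F, B4=S, B5=T
#5 (n=5, s=8) -> B1->F, B2->T, B4->S, B3->F, B5->F, B7->E, B8->S, B6->F; covered: B1=F, B2=T, B3=F, B4=S, B5=F, B6=F, B7=E, B8=S
#6 (n=2, s=4) -> B1->F, B2->F, B4->S, B3->F, B5->F, B7->E, B8->E, B6->F; covered: B1=F, B2=F, B3=F, B4=S, B5=F, B6=F, B7=E, B8=E
#7 (n=5, s=11) -> B1->F, B2->T, B4->E, B3->F, B5->T; covered: B1=F, B2=T, B3=F, B4=E, B5=T
union over all inputs: B1=F, B2=T, B2=F, B3=F, B4=S, B4=E, B5=T, B5=F, B6=F, B7=S, B7=E, B8=S, B8=E (13 outcomes)
checked all size-1 subsets: none covers 13 outcomes (max 8/13)
checked all size-2 subsets: none covers 13 outcomes (max 11/13)
checked all size-3 subsets: none covers 13 outcomes (max 12/13)
at size 4, {1, 3, 5, 6} reaches all 13 outcomes; every lexicographically earlier size-4 subset fails

Answer: 4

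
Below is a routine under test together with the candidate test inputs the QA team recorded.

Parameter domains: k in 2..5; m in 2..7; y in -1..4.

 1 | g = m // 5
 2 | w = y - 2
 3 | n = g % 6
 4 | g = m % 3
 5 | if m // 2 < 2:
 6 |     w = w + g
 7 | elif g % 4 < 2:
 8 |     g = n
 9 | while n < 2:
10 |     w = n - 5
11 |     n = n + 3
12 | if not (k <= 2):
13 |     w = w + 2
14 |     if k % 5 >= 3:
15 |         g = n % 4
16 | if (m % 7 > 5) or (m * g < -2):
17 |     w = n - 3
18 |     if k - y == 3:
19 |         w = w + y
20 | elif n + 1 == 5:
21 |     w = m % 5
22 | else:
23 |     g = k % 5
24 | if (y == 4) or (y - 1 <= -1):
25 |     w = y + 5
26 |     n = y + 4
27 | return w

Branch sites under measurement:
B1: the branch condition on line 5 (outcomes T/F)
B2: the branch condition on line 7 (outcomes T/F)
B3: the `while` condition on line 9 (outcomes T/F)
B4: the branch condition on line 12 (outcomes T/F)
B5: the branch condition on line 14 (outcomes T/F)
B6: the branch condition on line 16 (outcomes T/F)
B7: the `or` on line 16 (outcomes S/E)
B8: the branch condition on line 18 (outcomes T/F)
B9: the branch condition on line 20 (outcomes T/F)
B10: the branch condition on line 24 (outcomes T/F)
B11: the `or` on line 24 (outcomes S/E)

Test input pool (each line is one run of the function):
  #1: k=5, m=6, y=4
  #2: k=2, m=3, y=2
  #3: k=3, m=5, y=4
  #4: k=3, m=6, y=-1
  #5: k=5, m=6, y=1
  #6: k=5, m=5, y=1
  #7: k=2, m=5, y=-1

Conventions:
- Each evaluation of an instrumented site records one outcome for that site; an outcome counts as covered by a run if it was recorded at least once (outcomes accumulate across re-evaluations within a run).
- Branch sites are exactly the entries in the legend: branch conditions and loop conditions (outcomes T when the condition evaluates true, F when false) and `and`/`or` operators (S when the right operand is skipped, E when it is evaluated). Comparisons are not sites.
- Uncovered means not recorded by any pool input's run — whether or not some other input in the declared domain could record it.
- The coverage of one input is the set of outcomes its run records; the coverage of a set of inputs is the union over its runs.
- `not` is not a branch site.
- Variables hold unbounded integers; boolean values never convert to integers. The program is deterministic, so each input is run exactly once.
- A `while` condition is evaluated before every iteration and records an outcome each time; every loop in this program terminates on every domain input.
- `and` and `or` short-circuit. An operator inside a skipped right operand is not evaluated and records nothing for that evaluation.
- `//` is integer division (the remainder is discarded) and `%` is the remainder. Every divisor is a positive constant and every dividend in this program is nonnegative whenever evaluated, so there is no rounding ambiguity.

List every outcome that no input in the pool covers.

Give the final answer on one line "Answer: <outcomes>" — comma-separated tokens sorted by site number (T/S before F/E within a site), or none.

test 1 (k=5, m=6, y=4) fires B1->F, B2->T, B3->T, B3->F, B4->T, B5->F, B7->S, B6->T, B8->F, B11->S, B10->T; hits B1=F, B2=T, B3=T, B3=F, B4=T, B5=F, B6=T, B7=S, B8=F, B10=T, B11=S
test 2 (k=2, m=3, y=2) fires B1->T, B3->T, B3->F, B4->F, B7->E, B6->F, B9->F, B11->E, B10->F; hits B1=T, B3=T, B3=F, B4=F, B6=F, B7=E, B9=F, B10=F, B11=E
test 3 (k=3, m=5, y=4) fires B1->F, B2->F, B3->T, B3->F, B4->T, B5->T, B7->E, B6->F, B9->T, B11->S, B10->T; hits B1=F, B2=F, B3=T, B3=F, B4=T, B5=T, B6=F, B7=E, B9=T, B10=T, B11=S
test 4 (k=3, m=6, y=-1) fires B1->F, B2->T, B3->T, B3->F, B4->T, B5->T, B7->S, B6->T, B8->F, B11->E, B10->T; hits B1=F, B2=T, B3=T, B3=F, B4=T, B5=T, B6=T, B7=S, B8=F, B10=T, B11=E
test 5 (k=5, m=6, y=1) fires B1->F, B2->T, B3->T, B3->F, B4->T, B5->F, B7->S, B6->T, B8->F, B11->E, B10->F; hits B1=F, B2=T, B3=T, B3=F, B4=T, B5=F, B6=T, B7=S, B8=F, B10=F, B11=E
test 6 (k=5, m=5, y=1) fires B1->F, B2->F, B3->T, B3->F, B4->T, B5->F, B7->E, B6->F, B9->T, B11->E, B10->F; hits B1=F, B2=F, B3=T, B3=F, B4=T, B5=F, B6=F, B7=E, B9=T, B10=F, B11=E
test 7 (k=2, m=5, y=-1) fires B1->F, B2->F, B3->T, B3->F, B4->F, B7->E, B6->F, B9->T, B11->E, B10->T; hits B1=F, B2=F, B3=T, B3=F, B4=F, B6=F, B7=E, B9=T, B10=T, B11=E
union over the pool: B1=T, B1=F, B2=T, B2=F, B3=T, B3=F, B4=T, B4=F, B5=T, B5=F, B6=T, B6=F, B7=S, B7=E, B8=F, B9=T, B9=F, B10=T, B10=F, B11=S, B11=E
uncovered (1 of 22): B8=T

Answer: B8=T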